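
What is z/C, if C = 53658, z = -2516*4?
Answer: -5032/26829 ≈ -0.18756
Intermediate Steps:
z = -10064
z/C = -10064/53658 = -10064*1/53658 = -5032/26829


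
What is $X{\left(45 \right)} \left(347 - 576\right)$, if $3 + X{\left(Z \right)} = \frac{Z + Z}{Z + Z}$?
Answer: $458$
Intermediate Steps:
$X{\left(Z \right)} = -2$ ($X{\left(Z \right)} = -3 + \frac{Z + Z}{Z + Z} = -3 + \frac{2 Z}{2 Z} = -3 + 2 Z \frac{1}{2 Z} = -3 + 1 = -2$)
$X{\left(45 \right)} \left(347 - 576\right) = - 2 \left(347 - 576\right) = \left(-2\right) \left(-229\right) = 458$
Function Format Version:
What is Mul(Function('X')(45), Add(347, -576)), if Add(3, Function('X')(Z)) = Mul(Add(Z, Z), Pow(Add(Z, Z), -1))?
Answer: 458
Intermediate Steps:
Function('X')(Z) = -2 (Function('X')(Z) = Add(-3, Mul(Add(Z, Z), Pow(Add(Z, Z), -1))) = Add(-3, Mul(Mul(2, Z), Pow(Mul(2, Z), -1))) = Add(-3, Mul(Mul(2, Z), Mul(Rational(1, 2), Pow(Z, -1)))) = Add(-3, 1) = -2)
Mul(Function('X')(45), Add(347, -576)) = Mul(-2, Add(347, -576)) = Mul(-2, -229) = 458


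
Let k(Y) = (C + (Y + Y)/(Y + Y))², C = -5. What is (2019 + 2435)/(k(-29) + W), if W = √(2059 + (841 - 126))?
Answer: -35632/1259 + 2227*√2774/1259 ≈ 64.862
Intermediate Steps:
W = √2774 (W = √(2059 + 715) = √2774 ≈ 52.669)
k(Y) = 16 (k(Y) = (-5 + (Y + Y)/(Y + Y))² = (-5 + (2*Y)/((2*Y)))² = (-5 + (2*Y)*(1/(2*Y)))² = (-5 + 1)² = (-4)² = 16)
(2019 + 2435)/(k(-29) + W) = (2019 + 2435)/(16 + √2774) = 4454/(16 + √2774)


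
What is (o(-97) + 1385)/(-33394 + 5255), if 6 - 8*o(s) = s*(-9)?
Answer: -10213/225112 ≈ -0.045369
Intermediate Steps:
o(s) = ¾ + 9*s/8 (o(s) = ¾ - s*(-9)/8 = ¾ - (-9)*s/8 = ¾ + 9*s/8)
(o(-97) + 1385)/(-33394 + 5255) = ((¾ + (9/8)*(-97)) + 1385)/(-33394 + 5255) = ((¾ - 873/8) + 1385)/(-28139) = (-867/8 + 1385)*(-1/28139) = (10213/8)*(-1/28139) = -10213/225112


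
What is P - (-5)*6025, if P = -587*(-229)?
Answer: 164548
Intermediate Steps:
P = 134423
P - (-5)*6025 = 134423 - (-5)*6025 = 134423 - 1*(-30125) = 134423 + 30125 = 164548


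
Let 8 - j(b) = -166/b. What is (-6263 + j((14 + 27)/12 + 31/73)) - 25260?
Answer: -105902559/3365 ≈ -31472.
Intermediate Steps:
j(b) = 8 + 166/b (j(b) = 8 - (-166)/b = 8 + 166/b)
(-6263 + j((14 + 27)/12 + 31/73)) - 25260 = (-6263 + (8 + 166/((14 + 27)/12 + 31/73))) - 25260 = (-6263 + (8 + 166/(41*(1/12) + 31*(1/73)))) - 25260 = (-6263 + (8 + 166/(41/12 + 31/73))) - 25260 = (-6263 + (8 + 166/(3365/876))) - 25260 = (-6263 + (8 + 166*(876/3365))) - 25260 = (-6263 + (8 + 145416/3365)) - 25260 = (-6263 + 172336/3365) - 25260 = -20902659/3365 - 25260 = -105902559/3365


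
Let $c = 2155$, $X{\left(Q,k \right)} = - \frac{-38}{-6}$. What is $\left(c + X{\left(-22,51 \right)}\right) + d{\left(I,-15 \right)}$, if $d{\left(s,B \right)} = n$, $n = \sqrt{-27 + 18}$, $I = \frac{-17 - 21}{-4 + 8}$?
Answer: $\frac{6446}{3} + 3 i \approx 2148.7 + 3.0 i$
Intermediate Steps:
$I = - \frac{19}{2}$ ($I = - \frac{38}{4} = \left(-38\right) \frac{1}{4} = - \frac{19}{2} \approx -9.5$)
$X{\left(Q,k \right)} = - \frac{19}{3}$ ($X{\left(Q,k \right)} = - \frac{\left(-38\right) \left(-1\right)}{6} = \left(-1\right) \frac{19}{3} = - \frac{19}{3}$)
$n = 3 i$ ($n = \sqrt{-9} = 3 i \approx 3.0 i$)
$d{\left(s,B \right)} = 3 i$
$\left(c + X{\left(-22,51 \right)}\right) + d{\left(I,-15 \right)} = \left(2155 - \frac{19}{3}\right) + 3 i = \frac{6446}{3} + 3 i$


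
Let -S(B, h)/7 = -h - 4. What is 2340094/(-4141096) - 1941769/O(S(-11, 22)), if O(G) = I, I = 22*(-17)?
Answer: 2010044160917/387192476 ≈ 5191.3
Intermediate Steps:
S(B, h) = 28 + 7*h (S(B, h) = -7*(-h - 4) = -7*(-4 - h) = 28 + 7*h)
I = -374
O(G) = -374
2340094/(-4141096) - 1941769/O(S(-11, 22)) = 2340094/(-4141096) - 1941769/(-374) = 2340094*(-1/4141096) - 1941769*(-1/374) = -1170047/2070548 + 1941769/374 = 2010044160917/387192476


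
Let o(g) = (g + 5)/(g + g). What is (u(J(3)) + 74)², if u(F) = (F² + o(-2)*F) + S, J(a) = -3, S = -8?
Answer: 95481/16 ≈ 5967.6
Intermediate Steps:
o(g) = (5 + g)/(2*g) (o(g) = (5 + g)/((2*g)) = (5 + g)*(1/(2*g)) = (5 + g)/(2*g))
u(F) = -8 + F² - 3*F/4 (u(F) = (F² + ((½)*(5 - 2)/(-2))*F) - 8 = (F² + ((½)*(-½)*3)*F) - 8 = (F² - 3*F/4) - 8 = -8 + F² - 3*F/4)
(u(J(3)) + 74)² = ((-8 + (-3)² - ¾*(-3)) + 74)² = ((-8 + 9 + 9/4) + 74)² = (13/4 + 74)² = (309/4)² = 95481/16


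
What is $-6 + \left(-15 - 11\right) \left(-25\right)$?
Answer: $644$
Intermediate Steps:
$-6 + \left(-15 - 11\right) \left(-25\right) = -6 - -650 = -6 + 650 = 644$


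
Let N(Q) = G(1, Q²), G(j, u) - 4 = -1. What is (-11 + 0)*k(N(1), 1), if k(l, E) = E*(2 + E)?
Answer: -33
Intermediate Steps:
G(j, u) = 3 (G(j, u) = 4 - 1 = 3)
N(Q) = 3
(-11 + 0)*k(N(1), 1) = (-11 + 0)*(1*(2 + 1)) = -11*3 = -33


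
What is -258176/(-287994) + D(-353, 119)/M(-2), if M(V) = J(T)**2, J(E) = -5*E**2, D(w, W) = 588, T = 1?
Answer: 87897436/3599925 ≈ 24.416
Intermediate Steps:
M(V) = 25 (M(V) = (-5*1**2)**2 = (-5*1)**2 = (-5)**2 = 25)
-258176/(-287994) + D(-353, 119)/M(-2) = -258176/(-287994) + 588/25 = -258176*(-1/287994) + 588*(1/25) = 129088/143997 + 588/25 = 87897436/3599925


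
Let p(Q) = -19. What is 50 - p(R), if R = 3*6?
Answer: 69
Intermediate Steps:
R = 18
50 - p(R) = 50 - 1*(-19) = 50 + 19 = 69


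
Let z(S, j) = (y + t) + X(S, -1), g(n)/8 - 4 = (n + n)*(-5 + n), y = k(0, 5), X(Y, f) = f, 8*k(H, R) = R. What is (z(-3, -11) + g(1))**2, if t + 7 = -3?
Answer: 114921/64 ≈ 1795.6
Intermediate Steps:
k(H, R) = R/8
t = -10 (t = -7 - 3 = -10)
y = 5/8 (y = (1/8)*5 = 5/8 ≈ 0.62500)
g(n) = 32 + 16*n*(-5 + n) (g(n) = 32 + 8*((n + n)*(-5 + n)) = 32 + 8*((2*n)*(-5 + n)) = 32 + 8*(2*n*(-5 + n)) = 32 + 16*n*(-5 + n))
z(S, j) = -83/8 (z(S, j) = (5/8 - 10) - 1 = -75/8 - 1 = -83/8)
(z(-3, -11) + g(1))**2 = (-83/8 + (32 - 80*1 + 16*1**2))**2 = (-83/8 + (32 - 80 + 16*1))**2 = (-83/8 + (32 - 80 + 16))**2 = (-83/8 - 32)**2 = (-339/8)**2 = 114921/64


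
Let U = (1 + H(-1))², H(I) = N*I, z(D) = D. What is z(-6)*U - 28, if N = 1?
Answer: -28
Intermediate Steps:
H(I) = I (H(I) = 1*I = I)
U = 0 (U = (1 - 1)² = 0² = 0)
z(-6)*U - 28 = -6*0 - 28 = 0 - 28 = -28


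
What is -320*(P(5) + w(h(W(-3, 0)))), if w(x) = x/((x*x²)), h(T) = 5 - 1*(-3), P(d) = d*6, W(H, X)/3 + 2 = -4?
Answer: -9605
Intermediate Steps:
W(H, X) = -18 (W(H, X) = -6 + 3*(-4) = -6 - 12 = -18)
P(d) = 6*d
h(T) = 8 (h(T) = 5 + 3 = 8)
w(x) = x⁻² (w(x) = x/(x³) = x/x³ = x⁻²)
-320*(P(5) + w(h(W(-3, 0)))) = -320*(6*5 + 8⁻²) = -320*(30 + 1/64) = -320*1921/64 = -9605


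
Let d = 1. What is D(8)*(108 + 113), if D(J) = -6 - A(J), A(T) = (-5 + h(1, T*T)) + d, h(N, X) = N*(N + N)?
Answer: -884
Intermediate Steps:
h(N, X) = 2*N**2 (h(N, X) = N*(2*N) = 2*N**2)
A(T) = -2 (A(T) = (-5 + 2*1**2) + 1 = (-5 + 2*1) + 1 = (-5 + 2) + 1 = -3 + 1 = -2)
D(J) = -4 (D(J) = -6 - 1*(-2) = -6 + 2 = -4)
D(8)*(108 + 113) = -4*(108 + 113) = -4*221 = -884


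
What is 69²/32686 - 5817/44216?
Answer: 10188957/722622088 ≈ 0.014100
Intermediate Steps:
69²/32686 - 5817/44216 = 4761*(1/32686) - 5817*1/44216 = 4761/32686 - 5817/44216 = 10188957/722622088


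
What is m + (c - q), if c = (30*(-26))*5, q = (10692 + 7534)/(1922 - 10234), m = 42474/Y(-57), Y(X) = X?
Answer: -366627101/78964 ≈ -4643.0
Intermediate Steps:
m = -14158/19 (m = 42474/(-57) = 42474*(-1/57) = -14158/19 ≈ -745.16)
q = -9113/4156 (q = 18226/(-8312) = 18226*(-1/8312) = -9113/4156 ≈ -2.1927)
c = -3900 (c = -780*5 = -3900)
m + (c - q) = -14158/19 + (-3900 - 1*(-9113/4156)) = -14158/19 + (-3900 + 9113/4156) = -14158/19 - 16199287/4156 = -366627101/78964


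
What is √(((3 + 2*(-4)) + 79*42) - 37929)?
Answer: 2*I*√8654 ≈ 186.05*I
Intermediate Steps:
√(((3 + 2*(-4)) + 79*42) - 37929) = √(((3 - 8) + 3318) - 37929) = √((-5 + 3318) - 37929) = √(3313 - 37929) = √(-34616) = 2*I*√8654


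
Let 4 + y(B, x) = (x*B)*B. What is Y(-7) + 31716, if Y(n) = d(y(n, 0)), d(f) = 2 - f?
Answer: 31722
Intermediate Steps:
y(B, x) = -4 + x*B² (y(B, x) = -4 + (x*B)*B = -4 + (B*x)*B = -4 + x*B²)
Y(n) = 6 (Y(n) = 2 - (-4 + 0*n²) = 2 - (-4 + 0) = 2 - 1*(-4) = 2 + 4 = 6)
Y(-7) + 31716 = 6 + 31716 = 31722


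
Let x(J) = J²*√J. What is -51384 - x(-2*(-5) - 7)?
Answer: -51384 - 9*√3 ≈ -51400.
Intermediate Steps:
x(J) = J^(5/2)
-51384 - x(-2*(-5) - 7) = -51384 - (-2*(-5) - 7)^(5/2) = -51384 - (10 - 7)^(5/2) = -51384 - 3^(5/2) = -51384 - 9*√3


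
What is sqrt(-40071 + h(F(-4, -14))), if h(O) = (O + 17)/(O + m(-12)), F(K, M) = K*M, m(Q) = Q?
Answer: I*sqrt(19393561)/22 ≈ 200.17*I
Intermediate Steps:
h(O) = (17 + O)/(-12 + O) (h(O) = (O + 17)/(O - 12) = (17 + O)/(-12 + O))
sqrt(-40071 + h(F(-4, -14))) = sqrt(-40071 + (17 - 4*(-14))/(-12 - 4*(-14))) = sqrt(-40071 + (17 + 56)/(-12 + 56)) = sqrt(-40071 + 73/44) = sqrt(-1763051/44) = I*sqrt(19393561)/22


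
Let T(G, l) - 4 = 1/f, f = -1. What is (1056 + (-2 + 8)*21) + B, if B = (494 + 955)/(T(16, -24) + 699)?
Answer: 92357/78 ≈ 1184.1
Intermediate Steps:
T(G, l) = 3 (T(G, l) = 4 + 1/(-1) = 4 - 1 = 3)
B = 161/78 (B = (494 + 955)/(3 + 699) = 1449/702 = 1449*(1/702) = 161/78 ≈ 2.0641)
(1056 + (-2 + 8)*21) + B = (1056 + (-2 + 8)*21) + 161/78 = (1056 + 6*21) + 161/78 = (1056 + 126) + 161/78 = 1182 + 161/78 = 92357/78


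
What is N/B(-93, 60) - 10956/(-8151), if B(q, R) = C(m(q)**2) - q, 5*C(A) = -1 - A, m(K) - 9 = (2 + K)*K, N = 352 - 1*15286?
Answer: 2384751773/1772825704 ≈ 1.3452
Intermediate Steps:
N = -14934 (N = 352 - 15286 = -14934)
m(K) = 9 + K*(2 + K) (m(K) = 9 + (2 + K)*K = 9 + K*(2 + K))
C(A) = -1/5 - A/5 (C(A) = (-1 - A)/5 = -1/5 - A/5)
B(q, R) = -1/5 - q - (9 + q**2 + 2*q)**2/5 (B(q, R) = (-1/5 - (9 + q**2 + 2*q)**2/5) - q = -1/5 - q - (9 + q**2 + 2*q)**2/5)
N/B(-93, 60) - 10956/(-8151) = -14934/(-1/5 - 1*(-93) - (9 + (-93)**2 + 2*(-93))**2/5) - 10956/(-8151) = -14934/(-1/5 + 93 - (9 + 8649 - 186)**2/5) - 10956*(-1/8151) = -14934/(-1/5 + 93 - 1/5*8472**2) + 332/247 = -14934/(-1/5 + 93 - 1/5*71774784) + 332/247 = -14934/(-1/5 + 93 - 71774784/5) + 332/247 = -14934/(-14354864) + 332/247 = -14934*(-1/14354864) + 332/247 = 7467/7177432 + 332/247 = 2384751773/1772825704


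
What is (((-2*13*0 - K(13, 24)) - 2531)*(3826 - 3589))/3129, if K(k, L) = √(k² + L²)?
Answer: -199949/1043 - 79*√745/1043 ≈ -193.77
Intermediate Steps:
K(k, L) = √(L² + k²)
(((-2*13*0 - K(13, 24)) - 2531)*(3826 - 3589))/3129 = (((-2*13*0 - √(24² + 13²)) - 2531)*(3826 - 3589))/3129 = (((-26*0 - √(576 + 169)) - 2531)*237)*(1/3129) = (((0 - √745) - 2531)*237)*(1/3129) = ((-√745 - 2531)*237)*(1/3129) = ((-2531 - √745)*237)*(1/3129) = (-599847 - 237*√745)*(1/3129) = -199949/1043 - 79*√745/1043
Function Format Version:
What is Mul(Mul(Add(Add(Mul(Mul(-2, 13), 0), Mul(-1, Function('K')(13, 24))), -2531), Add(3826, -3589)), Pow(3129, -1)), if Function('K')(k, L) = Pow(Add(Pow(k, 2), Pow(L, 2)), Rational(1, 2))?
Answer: Add(Rational(-199949, 1043), Mul(Rational(-79, 1043), Pow(745, Rational(1, 2)))) ≈ -193.77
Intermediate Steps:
Function('K')(k, L) = Pow(Add(Pow(L, 2), Pow(k, 2)), Rational(1, 2))
Mul(Mul(Add(Add(Mul(Mul(-2, 13), 0), Mul(-1, Function('K')(13, 24))), -2531), Add(3826, -3589)), Pow(3129, -1)) = Mul(Mul(Add(Add(Mul(Mul(-2, 13), 0), Mul(-1, Pow(Add(Pow(24, 2), Pow(13, 2)), Rational(1, 2)))), -2531), Add(3826, -3589)), Pow(3129, -1)) = Mul(Mul(Add(Add(Mul(-26, 0), Mul(-1, Pow(Add(576, 169), Rational(1, 2)))), -2531), 237), Rational(1, 3129)) = Mul(Mul(Add(Add(0, Mul(-1, Pow(745, Rational(1, 2)))), -2531), 237), Rational(1, 3129)) = Mul(Mul(Add(Mul(-1, Pow(745, Rational(1, 2))), -2531), 237), Rational(1, 3129)) = Mul(Mul(Add(-2531, Mul(-1, Pow(745, Rational(1, 2)))), 237), Rational(1, 3129)) = Mul(Add(-599847, Mul(-237, Pow(745, Rational(1, 2)))), Rational(1, 3129)) = Add(Rational(-199949, 1043), Mul(Rational(-79, 1043), Pow(745, Rational(1, 2))))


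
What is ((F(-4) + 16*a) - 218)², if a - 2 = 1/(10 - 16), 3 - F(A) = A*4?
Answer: 259081/9 ≈ 28787.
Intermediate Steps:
F(A) = 3 - 4*A (F(A) = 3 - A*4 = 3 - 4*A)
a = 11/6 (a = 2 + 1/(10 - 16) = 2 + 1/(-6) = 2 - ⅙ = 11/6 ≈ 1.8333)
((F(-4) + 16*a) - 218)² = (((3 - 4*(-4)) + 16*(11/6)) - 218)² = (((3 + 16) + 88/3) - 218)² = ((19 + 88/3) - 218)² = (145/3 - 218)² = (-509/3)² = 259081/9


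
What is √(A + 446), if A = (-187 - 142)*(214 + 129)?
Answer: 3*I*√12489 ≈ 335.26*I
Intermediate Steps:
A = -112847 (A = -329*343 = -112847)
√(A + 446) = √(-112847 + 446) = √(-112401) = 3*I*√12489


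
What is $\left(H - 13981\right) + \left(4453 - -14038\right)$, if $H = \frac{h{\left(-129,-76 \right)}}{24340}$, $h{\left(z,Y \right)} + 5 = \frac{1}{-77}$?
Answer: $\frac{4226275707}{937090} \approx 4510.0$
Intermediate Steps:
$h{\left(z,Y \right)} = - \frac{386}{77}$ ($h{\left(z,Y \right)} = -5 + \frac{1}{-77} = -5 - \frac{1}{77} = - \frac{386}{77}$)
$H = - \frac{193}{937090}$ ($H = - \frac{386}{77 \cdot 24340} = \left(- \frac{386}{77}\right) \frac{1}{24340} = - \frac{193}{937090} \approx -0.00020596$)
$\left(H - 13981\right) + \left(4453 - -14038\right) = \left(- \frac{193}{937090} - 13981\right) + \left(4453 - -14038\right) = \left(- \frac{193}{937090} - 13981\right) + \left(4453 + 14038\right) = - \frac{13101455483}{937090} + 18491 = \frac{4226275707}{937090}$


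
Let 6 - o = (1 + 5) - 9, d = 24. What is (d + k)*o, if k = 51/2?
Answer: 891/2 ≈ 445.50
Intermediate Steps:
k = 51/2 (k = 51*(½) = 51/2 ≈ 25.500)
o = 9 (o = 6 - ((1 + 5) - 9) = 6 - (6 - 9) = 6 - 1*(-3) = 6 + 3 = 9)
(d + k)*o = (24 + 51/2)*9 = (99/2)*9 = 891/2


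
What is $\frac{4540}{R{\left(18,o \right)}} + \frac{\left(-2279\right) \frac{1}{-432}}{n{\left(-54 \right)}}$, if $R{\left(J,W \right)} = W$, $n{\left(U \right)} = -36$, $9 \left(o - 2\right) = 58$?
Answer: $\frac{158820379}{295488} \approx 537.49$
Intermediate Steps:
$o = \frac{76}{9}$ ($o = 2 + \frac{1}{9} \cdot 58 = 2 + \frac{58}{9} = \frac{76}{9} \approx 8.4444$)
$\frac{4540}{R{\left(18,o \right)}} + \frac{\left(-2279\right) \frac{1}{-432}}{n{\left(-54 \right)}} = \frac{4540}{\frac{76}{9}} + \frac{\left(-2279\right) \frac{1}{-432}}{-36} = 4540 \cdot \frac{9}{76} + \left(-2279\right) \left(- \frac{1}{432}\right) \left(- \frac{1}{36}\right) = \frac{10215}{19} + \frac{2279}{432} \left(- \frac{1}{36}\right) = \frac{10215}{19} - \frac{2279}{15552} = \frac{158820379}{295488}$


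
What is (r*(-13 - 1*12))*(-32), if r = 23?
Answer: 18400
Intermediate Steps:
(r*(-13 - 1*12))*(-32) = (23*(-13 - 1*12))*(-32) = (23*(-13 - 12))*(-32) = (23*(-25))*(-32) = -575*(-32) = 18400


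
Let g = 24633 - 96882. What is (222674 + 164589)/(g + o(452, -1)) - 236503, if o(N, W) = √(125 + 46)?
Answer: -411518068637659/1739972610 - 387263*√19/1739972610 ≈ -2.3651e+5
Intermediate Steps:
g = -72249
o(N, W) = 3*√19 (o(N, W) = √171 = 3*√19)
(222674 + 164589)/(g + o(452, -1)) - 236503 = (222674 + 164589)/(-72249 + 3*√19) - 236503 = 387263/(-72249 + 3*√19) - 236503 = -236503 + 387263/(-72249 + 3*√19)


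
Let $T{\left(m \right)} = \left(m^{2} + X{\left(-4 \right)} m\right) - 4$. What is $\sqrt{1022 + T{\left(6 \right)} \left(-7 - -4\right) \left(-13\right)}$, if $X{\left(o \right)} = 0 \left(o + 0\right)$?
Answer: $\sqrt{2270} \approx 47.645$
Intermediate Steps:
$X{\left(o \right)} = 0$ ($X{\left(o \right)} = 0 o = 0$)
$T{\left(m \right)} = -4 + m^{2}$ ($T{\left(m \right)} = \left(m^{2} + 0 m\right) - 4 = \left(m^{2} + 0\right) - 4 = m^{2} - 4 = -4 + m^{2}$)
$\sqrt{1022 + T{\left(6 \right)} \left(-7 - -4\right) \left(-13\right)} = \sqrt{1022 + \left(-4 + 6^{2}\right) \left(-7 - -4\right) \left(-13\right)} = \sqrt{1022 + \left(-4 + 36\right) \left(-7 + 4\right) \left(-13\right)} = \sqrt{1022 + 32 \left(-3\right) \left(-13\right)} = \sqrt{1022 - -1248} = \sqrt{1022 + 1248} = \sqrt{2270}$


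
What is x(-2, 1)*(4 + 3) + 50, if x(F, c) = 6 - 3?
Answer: 71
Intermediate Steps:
x(F, c) = 3
x(-2, 1)*(4 + 3) + 50 = 3*(4 + 3) + 50 = 3*7 + 50 = 21 + 50 = 71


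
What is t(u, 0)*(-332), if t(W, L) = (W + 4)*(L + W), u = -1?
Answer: 996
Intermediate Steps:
t(W, L) = (4 + W)*(L + W)
t(u, 0)*(-332) = ((-1)² + 4*0 + 4*(-1) + 0*(-1))*(-332) = (1 + 0 - 4 + 0)*(-332) = -3*(-332) = 996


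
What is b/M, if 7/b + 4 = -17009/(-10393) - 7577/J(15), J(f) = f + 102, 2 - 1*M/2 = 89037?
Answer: 8511867/14534364010240 ≈ 5.8564e-7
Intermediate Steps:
M = -178070 (M = 4 - 2*89037 = 4 - 178074 = -178070)
J(f) = 102 + f
b = -8511867/81621632 (b = 7/(-4 + (-17009/(-10393) - 7577/(102 + 15))) = 7/(-4 + (-17009*(-1/10393) - 7577/117)) = 7/(-4 + (17009/10393 - 7577*1/117)) = 7/(-4 + (17009/10393 - 7577/117)) = 7/(-4 - 76757708/1215981) = 7/(-81621632/1215981) = 7*(-1215981/81621632) = -8511867/81621632 ≈ -0.10428)
b/M = -8511867/81621632/(-178070) = -8511867/81621632*(-1/178070) = 8511867/14534364010240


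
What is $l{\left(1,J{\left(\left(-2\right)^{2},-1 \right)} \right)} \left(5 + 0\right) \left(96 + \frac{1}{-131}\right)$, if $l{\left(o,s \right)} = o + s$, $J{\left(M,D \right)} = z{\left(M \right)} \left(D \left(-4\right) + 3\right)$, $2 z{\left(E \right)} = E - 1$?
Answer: $\frac{1446125}{262} \approx 5519.6$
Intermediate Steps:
$z{\left(E \right)} = - \frac{1}{2} + \frac{E}{2}$ ($z{\left(E \right)} = \frac{E - 1}{2} = \frac{-1 + E}{2} = - \frac{1}{2} + \frac{E}{2}$)
$J{\left(M,D \right)} = \left(3 - 4 D\right) \left(- \frac{1}{2} + \frac{M}{2}\right)$ ($J{\left(M,D \right)} = \left(- \frac{1}{2} + \frac{M}{2}\right) \left(D \left(-4\right) + 3\right) = \left(- \frac{1}{2} + \frac{M}{2}\right) \left(- 4 D + 3\right) = \left(- \frac{1}{2} + \frac{M}{2}\right) \left(3 - 4 D\right) = \left(3 - 4 D\right) \left(- \frac{1}{2} + \frac{M}{2}\right)$)
$l{\left(1,J{\left(\left(-2\right)^{2},-1 \right)} \right)} \left(5 + 0\right) \left(96 + \frac{1}{-131}\right) = \left(1 - \frac{\left(-1 + \left(-2\right)^{2}\right) \left(-3 + 4 \left(-1\right)\right)}{2}\right) \left(5 + 0\right) \left(96 + \frac{1}{-131}\right) = \left(1 - \frac{\left(-1 + 4\right) \left(-3 - 4\right)}{2}\right) 5 \left(96 - \frac{1}{131}\right) = \left(1 - \frac{3}{2} \left(-7\right)\right) 5 \cdot \frac{12575}{131} = \left(1 + \frac{21}{2}\right) 5 \cdot \frac{12575}{131} = \frac{23}{2} \cdot 5 \cdot \frac{12575}{131} = \frac{115}{2} \cdot \frac{12575}{131} = \frac{1446125}{262}$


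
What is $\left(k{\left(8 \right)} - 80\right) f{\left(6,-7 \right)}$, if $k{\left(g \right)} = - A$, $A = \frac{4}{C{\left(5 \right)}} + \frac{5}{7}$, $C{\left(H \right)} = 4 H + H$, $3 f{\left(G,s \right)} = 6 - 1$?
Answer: $- \frac{14153}{105} \approx -134.79$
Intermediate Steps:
$f{\left(G,s \right)} = \frac{5}{3}$ ($f{\left(G,s \right)} = \frac{6 - 1}{3} = \frac{1}{3} \cdot 5 = \frac{5}{3}$)
$C{\left(H \right)} = 5 H$
$A = \frac{153}{175}$ ($A = \frac{4}{5 \cdot 5} + \frac{5}{7} = \frac{4}{25} + 5 \cdot \frac{1}{7} = 4 \cdot \frac{1}{25} + \frac{5}{7} = \frac{4}{25} + \frac{5}{7} = \frac{153}{175} \approx 0.87429$)
$k{\left(g \right)} = - \frac{153}{175}$ ($k{\left(g \right)} = \left(-1\right) \frac{153}{175} = - \frac{153}{175}$)
$\left(k{\left(8 \right)} - 80\right) f{\left(6,-7 \right)} = \left(- \frac{153}{175} - 80\right) \frac{5}{3} = \left(- \frac{14153}{175}\right) \frac{5}{3} = - \frac{14153}{105}$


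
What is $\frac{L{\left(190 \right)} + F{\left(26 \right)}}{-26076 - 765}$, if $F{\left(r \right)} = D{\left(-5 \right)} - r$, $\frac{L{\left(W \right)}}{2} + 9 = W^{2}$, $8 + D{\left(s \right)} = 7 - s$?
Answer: $- \frac{72160}{26841} \approx -2.6884$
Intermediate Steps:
$D{\left(s \right)} = -1 - s$ ($D{\left(s \right)} = -8 - \left(-7 + s\right) = -1 - s$)
$L{\left(W \right)} = -18 + 2 W^{2}$
$F{\left(r \right)} = 4 - r$ ($F{\left(r \right)} = \left(-1 - -5\right) - r = \left(-1 + 5\right) - r = 4 - r$)
$\frac{L{\left(190 \right)} + F{\left(26 \right)}}{-26076 - 765} = \frac{\left(-18 + 2 \cdot 190^{2}\right) + \left(4 - 26\right)}{-26076 - 765} = \frac{\left(-18 + 2 \cdot 36100\right) + \left(4 - 26\right)}{-26841} = \left(\left(-18 + 72200\right) - 22\right) \left(- \frac{1}{26841}\right) = \left(72182 - 22\right) \left(- \frac{1}{26841}\right) = 72160 \left(- \frac{1}{26841}\right) = - \frac{72160}{26841}$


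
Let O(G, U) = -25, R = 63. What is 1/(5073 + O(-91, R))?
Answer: 1/5048 ≈ 0.00019810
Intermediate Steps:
1/(5073 + O(-91, R)) = 1/(5073 - 25) = 1/5048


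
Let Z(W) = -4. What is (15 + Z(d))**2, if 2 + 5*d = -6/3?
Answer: 121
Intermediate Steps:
d = -4/5 (d = -2/5 + (-6/3)/5 = -2/5 + (-6*1/3)/5 = -2/5 + (1/5)*(-2) = -2/5 - 2/5 = -4/5 ≈ -0.80000)
(15 + Z(d))**2 = (15 - 4)**2 = 11**2 = 121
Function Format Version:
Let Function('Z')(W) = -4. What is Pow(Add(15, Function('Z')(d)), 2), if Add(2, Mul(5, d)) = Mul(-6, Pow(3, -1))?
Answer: 121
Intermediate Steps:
d = Rational(-4, 5) (d = Add(Rational(-2, 5), Mul(Rational(1, 5), Mul(-6, Pow(3, -1)))) = Add(Rational(-2, 5), Mul(Rational(1, 5), Mul(-6, Rational(1, 3)))) = Add(Rational(-2, 5), Mul(Rational(1, 5), -2)) = Add(Rational(-2, 5), Rational(-2, 5)) = Rational(-4, 5) ≈ -0.80000)
Pow(Add(15, Function('Z')(d)), 2) = Pow(Add(15, -4), 2) = Pow(11, 2) = 121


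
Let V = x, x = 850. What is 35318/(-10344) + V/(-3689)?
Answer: -4090603/1122324 ≈ -3.6448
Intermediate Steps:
V = 850
35318/(-10344) + V/(-3689) = 35318/(-10344) + 850/(-3689) = 35318*(-1/10344) + 850*(-1/3689) = -17659/5172 - 50/217 = -4090603/1122324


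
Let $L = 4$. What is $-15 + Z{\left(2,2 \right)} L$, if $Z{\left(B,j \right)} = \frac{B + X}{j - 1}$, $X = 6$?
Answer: $17$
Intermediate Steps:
$Z{\left(B,j \right)} = \frac{6 + B}{-1 + j}$ ($Z{\left(B,j \right)} = \frac{B + 6}{j - 1} = \frac{6 + B}{-1 + j}$)
$-15 + Z{\left(2,2 \right)} L = -15 + \frac{6 + 2}{-1 + 2} \cdot 4 = -15 + 1^{-1} \cdot 8 \cdot 4 = -15 + 1 \cdot 8 \cdot 4 = -15 + 8 \cdot 4 = -15 + 32 = 17$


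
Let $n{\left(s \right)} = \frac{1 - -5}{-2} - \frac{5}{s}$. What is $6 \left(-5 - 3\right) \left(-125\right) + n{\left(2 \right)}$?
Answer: $\frac{11989}{2} \approx 5994.5$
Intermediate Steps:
$n{\left(s \right)} = -3 - \frac{5}{s}$ ($n{\left(s \right)} = \left(1 + 5\right) \left(- \frac{1}{2}\right) - \frac{5}{s} = 6 \left(- \frac{1}{2}\right) - \frac{5}{s} = -3 - \frac{5}{s}$)
$6 \left(-5 - 3\right) \left(-125\right) + n{\left(2 \right)} = 6 \left(-5 - 3\right) \left(-125\right) - \left(3 + \frac{5}{2}\right) = 6 \left(-8\right) \left(-125\right) - \frac{11}{2} = \left(-48\right) \left(-125\right) - \frac{11}{2} = 6000 - \frac{11}{2} = \frac{11989}{2}$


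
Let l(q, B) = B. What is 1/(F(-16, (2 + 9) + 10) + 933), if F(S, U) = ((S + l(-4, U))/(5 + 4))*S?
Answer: 9/8317 ≈ 0.0010821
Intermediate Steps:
F(S, U) = S*(S/9 + U/9) (F(S, U) = ((S + U)/(5 + 4))*S = ((S + U)/9)*S = ((S + U)*(⅑))*S = (S/9 + U/9)*S = S*(S/9 + U/9))
1/(F(-16, (2 + 9) + 10) + 933) = 1/((⅑)*(-16)*(-16 + ((2 + 9) + 10)) + 933) = 1/((⅑)*(-16)*(-16 + (11 + 10)) + 933) = 1/((⅑)*(-16)*(-16 + 21) + 933) = 1/((⅑)*(-16)*5 + 933) = 1/(-80/9 + 933) = 1/(8317/9) = 9/8317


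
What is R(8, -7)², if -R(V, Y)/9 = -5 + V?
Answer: 729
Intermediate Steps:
R(V, Y) = 45 - 9*V (R(V, Y) = -9*(-5 + V) = 45 - 9*V)
R(8, -7)² = (45 - 9*8)² = (45 - 72)² = (-27)² = 729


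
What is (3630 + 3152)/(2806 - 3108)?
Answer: -3391/151 ≈ -22.457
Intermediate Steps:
(3630 + 3152)/(2806 - 3108) = 6782/(-302) = 6782*(-1/302) = -3391/151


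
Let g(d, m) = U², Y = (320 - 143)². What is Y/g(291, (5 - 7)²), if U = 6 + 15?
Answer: 3481/49 ≈ 71.041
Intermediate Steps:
U = 21
Y = 31329 (Y = 177² = 31329)
g(d, m) = 441 (g(d, m) = 21² = 441)
Y/g(291, (5 - 7)²) = 31329/441 = 31329*(1/441) = 3481/49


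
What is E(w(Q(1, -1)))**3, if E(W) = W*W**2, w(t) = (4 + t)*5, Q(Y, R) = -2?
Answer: 1000000000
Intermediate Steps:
w(t) = 20 + 5*t
E(W) = W**3
E(w(Q(1, -1)))**3 = ((20 + 5*(-2))**3)**3 = ((20 - 10)**3)**3 = (10**3)**3 = 1000**3 = 1000000000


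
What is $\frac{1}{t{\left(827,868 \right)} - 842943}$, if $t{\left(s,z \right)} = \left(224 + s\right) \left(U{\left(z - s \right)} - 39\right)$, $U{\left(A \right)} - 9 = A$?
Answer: $- \frac{1}{831382} \approx -1.2028 \cdot 10^{-6}$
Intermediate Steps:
$U{\left(A \right)} = 9 + A$
$t{\left(s,z \right)} = \left(224 + s\right) \left(-30 + z - s\right)$ ($t{\left(s,z \right)} = \left(224 + s\right) \left(\left(9 - \left(s - z\right)\right) - 39\right) = \left(224 + s\right) \left(\left(9 + z - s\right) - 39\right) = \left(224 + s\right) \left(-30 + z - s\right)$)
$\frac{1}{t{\left(827,868 \right)} - 842943} = \frac{1}{\left(-6720 - 217501 + 224 \cdot 868 + 827 \left(9 + 868 - 827\right)\right) - 842943} = \frac{1}{\left(-6720 - 217501 + 194432 + 827 \left(9 + 868 - 827\right)\right) - 842943} = \frac{1}{\left(-6720 - 217501 + 194432 + 827 \cdot 50\right) - 842943} = \frac{1}{\left(-6720 - 217501 + 194432 + 41350\right) - 842943} = \frac{1}{11561 - 842943} = \frac{1}{-831382} = - \frac{1}{831382}$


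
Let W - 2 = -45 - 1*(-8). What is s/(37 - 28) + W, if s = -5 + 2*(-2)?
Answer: -36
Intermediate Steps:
s = -9 (s = -5 - 4 = -9)
W = -35 (W = 2 + (-45 - 1*(-8)) = 2 + (-45 + 8) = 2 - 37 = -35)
s/(37 - 28) + W = -9/(37 - 28) - 35 = -9/9 - 35 = -9*1/9 - 35 = -1 - 35 = -36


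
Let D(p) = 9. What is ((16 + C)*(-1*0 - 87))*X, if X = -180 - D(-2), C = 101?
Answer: 1923831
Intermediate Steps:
X = -189 (X = -180 - 1*9 = -180 - 9 = -189)
((16 + C)*(-1*0 - 87))*X = ((16 + 101)*(-1*0 - 87))*(-189) = (117*(0 - 87))*(-189) = (117*(-87))*(-189) = -10179*(-189) = 1923831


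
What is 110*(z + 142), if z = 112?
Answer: 27940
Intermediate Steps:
110*(z + 142) = 110*(112 + 142) = 110*254 = 27940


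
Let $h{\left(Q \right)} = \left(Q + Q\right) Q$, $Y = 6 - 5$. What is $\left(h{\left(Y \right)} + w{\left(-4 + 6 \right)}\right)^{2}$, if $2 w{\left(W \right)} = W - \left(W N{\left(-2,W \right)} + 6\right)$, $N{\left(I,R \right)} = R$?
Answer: $4$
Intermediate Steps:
$Y = 1$
$w{\left(W \right)} = -3 + \frac{W}{2} - \frac{W^{2}}{2}$ ($w{\left(W \right)} = \frac{W - \left(W W + 6\right)}{2} = \frac{W - \left(W^{2} + 6\right)}{2} = \frac{W - \left(6 + W^{2}\right)}{2} = \frac{-6 + W - W^{2}}{2} = -3 + \frac{W}{2} - \frac{W^{2}}{2}$)
$h{\left(Q \right)} = 2 Q^{2}$ ($h{\left(Q \right)} = 2 Q Q = 2 Q^{2}$)
$\left(h{\left(Y \right)} + w{\left(-4 + 6 \right)}\right)^{2} = \left(2 \cdot 1^{2} - \left(3 + \frac{\left(-4 + 6\right)^{2}}{2} - \frac{-4 + 6}{2}\right)\right)^{2} = \left(2 \cdot 1 - \left(2 + 2\right)\right)^{2} = \left(2 - 4\right)^{2} = \left(-2\right)^{2} = 4$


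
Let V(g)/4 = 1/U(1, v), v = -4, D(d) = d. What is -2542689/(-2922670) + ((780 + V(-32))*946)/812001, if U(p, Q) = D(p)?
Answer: 4232305133569/2373210962670 ≈ 1.7834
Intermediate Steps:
U(p, Q) = p
V(g) = 4 (V(g) = 4/1 = 4*1 = 4)
-2542689/(-2922670) + ((780 + V(-32))*946)/812001 = -2542689/(-2922670) + ((780 + 4)*946)/812001 = -2542689*(-1/2922670) + (784*946)*(1/812001) = 2542689/2922670 + 741664*(1/812001) = 2542689/2922670 + 741664/812001 = 4232305133569/2373210962670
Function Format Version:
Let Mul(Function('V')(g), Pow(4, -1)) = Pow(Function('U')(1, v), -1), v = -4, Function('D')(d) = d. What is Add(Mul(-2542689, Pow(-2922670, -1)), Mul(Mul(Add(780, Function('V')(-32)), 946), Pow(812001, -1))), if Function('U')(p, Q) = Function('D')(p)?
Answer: Rational(4232305133569, 2373210962670) ≈ 1.7834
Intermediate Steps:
Function('U')(p, Q) = p
Function('V')(g) = 4 (Function('V')(g) = Mul(4, Pow(1, -1)) = Mul(4, 1) = 4)
Add(Mul(-2542689, Pow(-2922670, -1)), Mul(Mul(Add(780, Function('V')(-32)), 946), Pow(812001, -1))) = Add(Mul(-2542689, Pow(-2922670, -1)), Mul(Mul(Add(780, 4), 946), Pow(812001, -1))) = Add(Mul(-2542689, Rational(-1, 2922670)), Mul(Mul(784, 946), Rational(1, 812001))) = Add(Rational(2542689, 2922670), Mul(741664, Rational(1, 812001))) = Add(Rational(2542689, 2922670), Rational(741664, 812001)) = Rational(4232305133569, 2373210962670)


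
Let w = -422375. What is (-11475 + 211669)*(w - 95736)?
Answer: -103722713534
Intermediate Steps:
(-11475 + 211669)*(w - 95736) = (-11475 + 211669)*(-422375 - 95736) = 200194*(-518111) = -103722713534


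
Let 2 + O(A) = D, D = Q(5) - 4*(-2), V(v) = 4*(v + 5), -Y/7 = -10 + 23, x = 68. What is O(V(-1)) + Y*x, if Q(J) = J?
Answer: -6177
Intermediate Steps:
Y = -91 (Y = -7*(-10 + 23) = -7*13 = -91)
V(v) = 20 + 4*v (V(v) = 4*(5 + v) = 20 + 4*v)
D = 13 (D = 5 - 4*(-2) = 5 + 8 = 13)
O(A) = 11 (O(A) = -2 + 13 = 11)
O(V(-1)) + Y*x = 11 - 91*68 = 11 - 6188 = -6177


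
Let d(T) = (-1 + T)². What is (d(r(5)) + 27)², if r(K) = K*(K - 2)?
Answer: 49729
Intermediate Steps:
r(K) = K*(-2 + K)
(d(r(5)) + 27)² = ((-1 + 5*(-2 + 5))² + 27)² = ((-1 + 5*3)² + 27)² = ((-1 + 15)² + 27)² = (14² + 27)² = (196 + 27)² = 223² = 49729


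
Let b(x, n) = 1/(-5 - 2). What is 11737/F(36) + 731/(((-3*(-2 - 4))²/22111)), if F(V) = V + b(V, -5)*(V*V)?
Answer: 233995829/4698 ≈ 49808.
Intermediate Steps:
b(x, n) = -⅐ (b(x, n) = 1/(-7) = -⅐)
F(V) = V - V²/7 (F(V) = V - V*V/7 = V - V²/7)
11737/F(36) + 731/(((-3*(-2 - 4))²/22111)) = 11737/(((⅐)*36*(7 - 1*36))) + 731/(((-3*(-2 - 4))²/22111)) = 11737/(((⅐)*36*(7 - 36))) + 731/(((-3*(-6))²*(1/22111))) = 11737/(((⅐)*36*(-29))) + 731/((18²*(1/22111))) = 11737/(-1044/7) + 731/((324*(1/22111))) = 11737*(-7/1044) + 731/(324/22111) = -82159/1044 + 731*(22111/324) = -82159/1044 + 16163141/324 = 233995829/4698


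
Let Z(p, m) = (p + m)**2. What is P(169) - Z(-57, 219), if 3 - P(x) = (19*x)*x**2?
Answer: -91735612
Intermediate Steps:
P(x) = 3 - 19*x**3 (P(x) = 3 - 19*x*x**2 = 3 - 19*x**3)
Z(p, m) = (m + p)**2
P(169) - Z(-57, 219) = (3 - 19*169**3) - (219 - 57)**2 = (3 - 19*4826809) - 1*162**2 = (3 - 91709371) - 1*26244 = -91709368 - 26244 = -91735612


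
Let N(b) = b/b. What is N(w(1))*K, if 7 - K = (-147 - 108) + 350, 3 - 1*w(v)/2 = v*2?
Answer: -88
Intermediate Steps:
w(v) = 6 - 4*v (w(v) = 6 - 2*v*2 = 6 - 4*v)
N(b) = 1
K = -88 (K = 7 - ((-147 - 108) + 350) = 7 - (-255 + 350) = 7 - 1*95 = 7 - 95 = -88)
N(w(1))*K = 1*(-88) = -88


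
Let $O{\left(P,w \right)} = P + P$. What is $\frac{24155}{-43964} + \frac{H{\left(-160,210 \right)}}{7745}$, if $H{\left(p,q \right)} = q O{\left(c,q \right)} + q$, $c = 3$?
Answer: $- \frac{24490679}{68100236} \approx -0.35963$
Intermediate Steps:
$O{\left(P,w \right)} = 2 P$
$H{\left(p,q \right)} = 7 q$ ($H{\left(p,q \right)} = q 2 \cdot 3 + q = q 6 + q = 6 q + q = 7 q$)
$\frac{24155}{-43964} + \frac{H{\left(-160,210 \right)}}{7745} = \frac{24155}{-43964} + \frac{7 \cdot 210}{7745} = 24155 \left(- \frac{1}{43964}\right) + 1470 \cdot \frac{1}{7745} = - \frac{24155}{43964} + \frac{294}{1549} = - \frac{24490679}{68100236}$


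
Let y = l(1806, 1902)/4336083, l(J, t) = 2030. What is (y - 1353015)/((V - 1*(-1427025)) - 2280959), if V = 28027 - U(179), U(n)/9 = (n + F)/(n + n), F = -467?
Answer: 1050154575540485/641029413544731 ≈ 1.6382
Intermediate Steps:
U(n) = 9*(-467 + n)/(2*n) (U(n) = 9*((n - 467)/(n + n)) = 9*((-467 + n)/((2*n))) = 9*((-467 + n)*(1/(2*n))) = 9*((-467 + n)/(2*n)) = 9*(-467 + n)/(2*n))
V = 5018129/179 (V = 28027 - 9*(-467 + 179)/(2*179) = 28027 - 9*(-288)/(2*179) = 28027 - 1*(-1296/179) = 28027 + 1296/179 = 5018129/179 ≈ 28034.)
y = 2030/4336083 ≈ 0.00046816
(y - 1353015)/((V - 1*(-1427025)) - 2280959) = (2030/4336083 - 1353015)/((5018129/179 - 1*(-1427025)) - 2280959) = -5866785338215/(4336083*((5018129/179 + 1427025) - 2280959)) = -5866785338215/(4336083*(260455604/179 - 2280959)) = -5866785338215/(4336083*(-147836057/179)) = -5866785338215/4336083*(-179/147836057) = 1050154575540485/641029413544731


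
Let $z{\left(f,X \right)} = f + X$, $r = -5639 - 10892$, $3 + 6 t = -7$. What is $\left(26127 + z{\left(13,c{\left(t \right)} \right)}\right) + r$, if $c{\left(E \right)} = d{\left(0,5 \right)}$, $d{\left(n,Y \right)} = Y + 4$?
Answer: $9618$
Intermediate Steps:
$d{\left(n,Y \right)} = 4 + Y$
$t = - \frac{5}{3}$ ($t = - \frac{1}{2} + \frac{1}{6} \left(-7\right) = - \frac{1}{2} - \frac{7}{6} = - \frac{5}{3} \approx -1.6667$)
$r = -16531$
$c{\left(E \right)} = 9$ ($c{\left(E \right)} = 4 + 5 = 9$)
$z{\left(f,X \right)} = X + f$
$\left(26127 + z{\left(13,c{\left(t \right)} \right)}\right) + r = \left(26127 + \left(9 + 13\right)\right) - 16531 = \left(26127 + 22\right) - 16531 = 26149 - 16531 = 9618$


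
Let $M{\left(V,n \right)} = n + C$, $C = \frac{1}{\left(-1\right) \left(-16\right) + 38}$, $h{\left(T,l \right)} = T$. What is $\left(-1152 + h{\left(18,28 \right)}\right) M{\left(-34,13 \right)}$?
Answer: $-14763$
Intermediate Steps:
$C = \frac{1}{54}$ ($C = \frac{1}{16 + 38} = \frac{1}{54} \approx 0.018519$)
$M{\left(V,n \right)} = \frac{1}{54} + n$ ($M{\left(V,n \right)} = n + \frac{1}{54} = \frac{1}{54} + n$)
$\left(-1152 + h{\left(18,28 \right)}\right) M{\left(-34,13 \right)} = \left(-1152 + 18\right) \left(\frac{1}{54} + 13\right) = \left(-1134\right) \frac{703}{54} = -14763$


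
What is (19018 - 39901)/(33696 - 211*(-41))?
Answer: -20883/42347 ≈ -0.49314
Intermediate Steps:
(19018 - 39901)/(33696 - 211*(-41)) = -20883/(33696 + 8651) = -20883/42347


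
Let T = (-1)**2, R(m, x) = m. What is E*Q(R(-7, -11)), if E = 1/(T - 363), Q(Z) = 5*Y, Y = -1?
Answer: 5/362 ≈ 0.013812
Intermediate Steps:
T = 1
Q(Z) = -5 (Q(Z) = 5*(-1) = -5)
E = -1/362 (E = 1/(1 - 363) = 1/(-362) = -1/362 ≈ -0.0027624)
E*Q(R(-7, -11)) = -1/362*(-5) = 5/362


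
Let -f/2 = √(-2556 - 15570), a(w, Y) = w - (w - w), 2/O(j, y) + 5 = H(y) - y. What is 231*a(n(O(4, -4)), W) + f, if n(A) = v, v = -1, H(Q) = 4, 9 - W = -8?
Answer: -231 - 6*I*√2014 ≈ -231.0 - 269.27*I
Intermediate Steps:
W = 17 (W = 9 - 1*(-8) = 9 + 8 = 17)
O(j, y) = 2/(-1 - y) (O(j, y) = 2/(-5 + (4 - y)) = 2/(-1 - y))
n(A) = -1
a(w, Y) = w (a(w, Y) = w - 1*0 = w + 0 = w)
f = -6*I*√2014 (f = -2*√(-2556 - 15570) = -6*I*√2014 ≈ -269.27*I)
231*a(n(O(4, -4)), W) + f = 231*(-1) - 6*I*√2014 = -231 - 6*I*√2014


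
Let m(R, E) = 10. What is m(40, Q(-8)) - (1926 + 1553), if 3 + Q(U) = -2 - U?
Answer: -3469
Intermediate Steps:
Q(U) = -5 - U (Q(U) = -3 + (-2 - U) = -5 - U)
m(40, Q(-8)) - (1926 + 1553) = 10 - (1926 + 1553) = 10 - 1*3479 = 10 - 3479 = -3469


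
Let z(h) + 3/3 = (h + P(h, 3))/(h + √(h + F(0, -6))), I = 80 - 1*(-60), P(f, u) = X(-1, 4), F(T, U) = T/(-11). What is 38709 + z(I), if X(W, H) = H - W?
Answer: 5380557/139 - 29*√35/1946 ≈ 38709.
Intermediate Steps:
F(T, U) = -T/11 (F(T, U) = T*(-1/11) = -T/11)
P(f, u) = 5 (P(f, u) = 4 - 1*(-1) = 4 + 1 = 5)
I = 140 (I = 80 + 60 = 140)
z(h) = -1 + (5 + h)/(h + √h) (z(h) = -1 + (h + 5)/(h + √(h - 1/11*0)) = -1 + (5 + h)/(h + √(h + 0)) = -1 + (5 + h)/(h + √h))
38709 + z(I) = 38709 + (5 - √140)/(140 + √140) = 38709 + (5 - 2*√35)/(140 + 2*√35)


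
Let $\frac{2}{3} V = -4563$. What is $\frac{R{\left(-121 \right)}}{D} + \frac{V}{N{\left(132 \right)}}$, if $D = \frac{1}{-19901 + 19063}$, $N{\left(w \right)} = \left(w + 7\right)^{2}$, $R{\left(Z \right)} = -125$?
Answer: $\frac{4047735811}{38642} \approx 1.0475 \cdot 10^{5}$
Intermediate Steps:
$N{\left(w \right)} = \left(7 + w\right)^{2}$
$D = - \frac{1}{838}$ ($D = \frac{1}{-838} = - \frac{1}{838} \approx -0.0011933$)
$V = - \frac{13689}{2}$ ($V = \frac{3}{2} \left(-4563\right) = - \frac{13689}{2} \approx -6844.5$)
$\frac{R{\left(-121 \right)}}{D} + \frac{V}{N{\left(132 \right)}} = - \frac{125}{- \frac{1}{838}} - \frac{13689}{2 \left(7 + 132\right)^{2}} = \left(-125\right) \left(-838\right) - \frac{13689}{2 \cdot 139^{2}} = 104750 - \frac{13689}{2 \cdot 19321} = 104750 - \frac{13689}{38642} = \frac{4047735811}{38642}$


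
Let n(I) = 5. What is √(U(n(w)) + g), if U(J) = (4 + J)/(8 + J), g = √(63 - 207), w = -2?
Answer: √(117 + 2028*I)/13 ≈ 2.5211 + 2.3799*I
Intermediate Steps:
g = 12*I (g = √(-144) = 12*I ≈ 12.0*I)
U(J) = (4 + J)/(8 + J)
√(U(n(w)) + g) = √((4 + 5)/(8 + 5) + 12*I) = √(9/13 + 12*I)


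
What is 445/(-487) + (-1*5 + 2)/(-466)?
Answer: -205909/226942 ≈ -0.90732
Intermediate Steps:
445/(-487) + (-1*5 + 2)/(-466) = 445*(-1/487) + (-5 + 2)*(-1/466) = -445/487 - 3*(-1/466) = -445/487 + 3/466 = -205909/226942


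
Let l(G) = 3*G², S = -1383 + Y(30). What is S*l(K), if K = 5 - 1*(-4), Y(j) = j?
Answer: -328779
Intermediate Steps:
K = 9 (K = 5 + 4 = 9)
S = -1353 (S = -1383 + 30 = -1353)
S*l(K) = -4059*9² = -4059*81 = -1353*243 = -328779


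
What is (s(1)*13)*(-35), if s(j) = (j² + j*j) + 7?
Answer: -4095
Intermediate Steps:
s(j) = 7 + 2*j² (s(j) = (j² + j²) + 7 = 2*j² + 7 = 7 + 2*j²)
(s(1)*13)*(-35) = ((7 + 2*1²)*13)*(-35) = ((7 + 2*1)*13)*(-35) = ((7 + 2)*13)*(-35) = (9*13)*(-35) = 117*(-35) = -4095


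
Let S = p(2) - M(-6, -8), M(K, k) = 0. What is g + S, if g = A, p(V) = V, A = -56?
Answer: -54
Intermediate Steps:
g = -56
S = 2 (S = 2 - 1*0 = 2 + 0 = 2)
g + S = -56 + 2 = -54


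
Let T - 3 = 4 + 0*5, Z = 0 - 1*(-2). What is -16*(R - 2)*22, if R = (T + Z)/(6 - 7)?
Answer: 3872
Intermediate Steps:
Z = 2 (Z = 0 + 2 = 2)
T = 7 (T = 3 + (4 + 0*5) = 3 + (4 + 0) = 3 + 4 = 7)
R = -9 (R = (7 + 2)/(6 - 7) = 9/(-1) = 9*(-1) = -9)
-16*(R - 2)*22 = -16*(-9 - 2)*22 = -16*(-11)*22 = 176*22 = 3872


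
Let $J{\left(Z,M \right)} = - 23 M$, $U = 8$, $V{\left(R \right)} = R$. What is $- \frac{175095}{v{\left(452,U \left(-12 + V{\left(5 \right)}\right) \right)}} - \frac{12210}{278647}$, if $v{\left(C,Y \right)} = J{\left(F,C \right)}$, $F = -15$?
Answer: $\frac{1315209765}{78292276} \approx 16.799$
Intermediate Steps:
$v{\left(C,Y \right)} = - 23 C$
$- \frac{175095}{v{\left(452,U \left(-12 + V{\left(5 \right)}\right) \right)}} - \frac{12210}{278647} = - \frac{175095}{\left(-23\right) 452} - \frac{12210}{278647} = - \frac{175095}{-10396} - \frac{330}{7531} = \left(-175095\right) \left(- \frac{1}{10396}\right) - \frac{330}{7531} = \frac{175095}{10396} - \frac{330}{7531} = \frac{1315209765}{78292276}$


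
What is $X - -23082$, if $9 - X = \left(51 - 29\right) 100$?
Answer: $20891$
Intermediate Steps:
$X = -2191$ ($X = 9 - \left(51 - 29\right) 100 = 9 - 22 \cdot 100 = 9 - 2200 = -2191$)
$X - -23082 = -2191 - -23082 = -2191 + 23082 = 20891$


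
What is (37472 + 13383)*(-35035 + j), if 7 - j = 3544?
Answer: -1961579060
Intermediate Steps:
j = -3537 (j = 7 - 1*3544 = 7 - 3544 = -3537)
(37472 + 13383)*(-35035 + j) = (37472 + 13383)*(-35035 - 3537) = 50855*(-38572) = -1961579060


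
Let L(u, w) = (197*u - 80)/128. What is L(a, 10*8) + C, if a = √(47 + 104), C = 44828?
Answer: 358619/8 + 197*√151/128 ≈ 44846.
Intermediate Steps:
a = √151 ≈ 12.288
L(u, w) = -5/8 + 197*u/128 (L(u, w) = (-80 + 197*u)*(1/128) = -5/8 + 197*u/128)
L(a, 10*8) + C = (-5/8 + 197*√151/128) + 44828 = 358619/8 + 197*√151/128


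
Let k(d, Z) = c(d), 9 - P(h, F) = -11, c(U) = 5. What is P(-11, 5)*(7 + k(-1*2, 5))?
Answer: 240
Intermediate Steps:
P(h, F) = 20 (P(h, F) = 9 - 1*(-11) = 9 + 11 = 20)
k(d, Z) = 5
P(-11, 5)*(7 + k(-1*2, 5)) = 20*(7 + 5) = 20*12 = 240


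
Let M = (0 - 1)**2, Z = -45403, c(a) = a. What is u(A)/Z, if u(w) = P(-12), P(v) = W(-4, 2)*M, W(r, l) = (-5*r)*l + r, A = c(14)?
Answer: -36/45403 ≈ -0.00079290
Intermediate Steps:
A = 14
W(r, l) = r - 5*l*r (W(r, l) = -5*l*r + r = r - 5*l*r)
M = 1 (M = (-1)**2 = 1)
P(v) = 36 (P(v) = -4*(1 - 5*2)*1 = -4*(1 - 10)*1 = -4*(-9)*1 = 36*1 = 36)
u(w) = 36
u(A)/Z = 36/(-45403) = 36*(-1/45403) = -36/45403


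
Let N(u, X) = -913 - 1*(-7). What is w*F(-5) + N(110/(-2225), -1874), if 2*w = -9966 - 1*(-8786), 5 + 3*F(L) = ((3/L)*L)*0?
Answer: 232/3 ≈ 77.333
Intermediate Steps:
N(u, X) = -906 (N(u, X) = -913 + 7 = -906)
F(L) = -5/3 (F(L) = -5/3 + (((3/L)*L)*0)/3 = -5/3 + (3*0)/3 = -5/3 + (1/3)*0 = -5/3 + 0 = -5/3)
w = -590 (w = (-9966 - 1*(-8786))/2 = (-9966 + 8786)/2 = (1/2)*(-1180) = -590)
w*F(-5) + N(110/(-2225), -1874) = -590*(-5/3) - 906 = 2950/3 - 906 = 232/3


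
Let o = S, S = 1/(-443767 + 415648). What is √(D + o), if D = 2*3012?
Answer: √4763045213745/28119 ≈ 77.614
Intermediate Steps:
D = 6024
S = -1/28119 (S = 1/(-28119) = -1/28119 ≈ -3.5563e-5)
o = -1/28119 ≈ -3.5563e-5
√(D + o) = √(6024 - 1/28119) = √(169388855/28119) = √4763045213745/28119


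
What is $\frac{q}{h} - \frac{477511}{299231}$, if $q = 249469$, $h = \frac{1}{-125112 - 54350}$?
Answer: $- \frac{13396633415711129}{299231} \approx -4.477 \cdot 10^{10}$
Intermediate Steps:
$h = - \frac{1}{179462}$ ($h = \frac{1}{-179462} = - \frac{1}{179462} \approx -5.5722 \cdot 10^{-6}$)
$\frac{q}{h} - \frac{477511}{299231} = \frac{249469}{- \frac{1}{179462}} - \frac{477511}{299231} = 249469 \left(-179462\right) - \frac{477511}{299231} = -44770205678 - \frac{477511}{299231} = - \frac{13396633415711129}{299231}$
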